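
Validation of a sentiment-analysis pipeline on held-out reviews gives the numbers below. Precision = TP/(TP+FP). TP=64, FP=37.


Precision = TP/(TP+FP)
= 64/(64+37)
= 64/101 = 63.37%

63.37%


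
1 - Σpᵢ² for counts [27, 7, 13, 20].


Probabilities: [27/67, 7/67, 13/67, 20/67] ≈ [0.403, 0.1045, 0.194, 0.2985]
Σpᵢ² = (729 + 49 + 169 + 400)/67² = 1347/4489
Gini = 1 - Σpᵢ² = 1 - 1347/4489 = 0.6999

0.6999


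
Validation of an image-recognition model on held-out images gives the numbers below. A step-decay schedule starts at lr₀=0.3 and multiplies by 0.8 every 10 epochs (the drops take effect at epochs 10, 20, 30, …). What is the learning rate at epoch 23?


n_drops = ⌊23/10⌋ = 2
lr = 0.3·0.8^2 = 0.3·0.64 = 0.192

0.192


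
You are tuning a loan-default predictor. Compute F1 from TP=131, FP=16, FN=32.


Precision = 131/147 = 0.8912
Recall = 131/163 = 0.8037
F1 = 2·P·R/(P+R) = 2·TP/(2·TP+FP+FN) = 262/(262+16+32) = 262/310 = 0.8452

0.8452


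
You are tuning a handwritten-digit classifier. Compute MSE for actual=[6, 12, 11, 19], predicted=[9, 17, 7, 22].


Squared errors: (6-9)²=9, (12-17)²=25, (11-7)²=16, (19-22)²=9
Sum = 59
MSE = 59/4 = 59/4

59/4


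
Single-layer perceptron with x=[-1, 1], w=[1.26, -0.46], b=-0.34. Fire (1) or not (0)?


z = (-1)·(1.26) + (1)·(-0.46) - 0.34
  = -2.06
step(z) = 0 (z<0)

0


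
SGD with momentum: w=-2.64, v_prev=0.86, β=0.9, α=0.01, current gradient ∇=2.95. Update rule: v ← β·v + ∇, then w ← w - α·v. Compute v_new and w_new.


v_new = 0.9·0.86 + 2.95 = 0.774 + 2.95 = 3.724
w_new = -2.64 - 0.01·3.724 = -2.64 - 0.03724 = -2.67724

v_new=3.724, w_new=-2.67724


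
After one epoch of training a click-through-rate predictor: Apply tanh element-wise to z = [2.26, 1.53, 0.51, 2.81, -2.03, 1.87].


tanh(2.26) = 0.9785
tanh(1.53) = 0.9104
tanh(0.51) = 0.4699
tanh(2.81) = 0.9928
tanh(-2.03) = -0.9661
tanh(1.87) = 0.9536
result = [0.9785, 0.9104, 0.4699, 0.9928, -0.9661, 0.9536]

[0.9785, 0.9104, 0.4699, 0.9928, -0.9661, 0.9536]


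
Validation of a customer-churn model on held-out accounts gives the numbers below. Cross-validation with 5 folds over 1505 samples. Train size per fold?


Fold size = 1505/5 = 301
Training per fold = 1505 - 301 = 1204

1204


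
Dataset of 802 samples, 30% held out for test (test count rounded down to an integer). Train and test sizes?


Test = ⌊802·30/100⌋ = 240
Train = 802 - 240 = 562

Train: 562, Test: 240


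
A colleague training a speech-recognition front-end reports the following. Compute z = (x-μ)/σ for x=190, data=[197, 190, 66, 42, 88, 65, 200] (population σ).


μ = 121.1429, σ = 65.7581
z = (190 - 121.1429)/65.7581 = 1.0471

1.0471


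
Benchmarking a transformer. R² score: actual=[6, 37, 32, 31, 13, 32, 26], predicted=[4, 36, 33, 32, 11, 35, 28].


ȳ = 25.2857
SS_res = Σ(y-ŷ)² = 24
SS_tot = Σ(y-ȳ)² = 783.43
R² = 1 - SS_res/SS_tot = 1 - 0.0306 = 0.9694

0.9694


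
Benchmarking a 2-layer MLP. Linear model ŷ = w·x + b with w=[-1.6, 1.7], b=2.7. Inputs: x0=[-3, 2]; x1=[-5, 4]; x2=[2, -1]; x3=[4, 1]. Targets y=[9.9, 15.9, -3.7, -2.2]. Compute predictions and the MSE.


ŷ0 = (-1.6)·(-3) + (1.7)·(2) + 2.7 = 10.9
ŷ1 = (-1.6)·(-5) + (1.7)·(4) + 2.7 = 17.5
ŷ2 = (-1.6)·(2) + (1.7)·(-1) + 2.7 = -2.2
ŷ3 = (-1.6)·(4) + (1.7)·(1) + 2.7 = -2.0
errors² = [1.0, 2.56, 2.25, 0.04]
MSE = 5.8500/4 = 1.4625

1.4625


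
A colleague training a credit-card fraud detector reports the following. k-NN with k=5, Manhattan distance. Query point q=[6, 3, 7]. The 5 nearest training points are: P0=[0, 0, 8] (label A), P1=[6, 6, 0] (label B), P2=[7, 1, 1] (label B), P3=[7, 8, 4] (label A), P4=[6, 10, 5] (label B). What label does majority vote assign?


d(q,P0) = 10  (label A)
d(q,P1) = 10  (label B)
d(q,P2) = 9  (label B)
d(q,P3) = 9  (label A)
d(q,P4) = 9  (label B)
Votes: A=2, B=3
Majority → B

B


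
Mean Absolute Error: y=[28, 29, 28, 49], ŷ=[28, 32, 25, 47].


Absolute errors: |28-28|=0, |29-32|=3, |28-25|=3, |49-47|=2
Sum = 8
MAE = 8/4 = 2

2


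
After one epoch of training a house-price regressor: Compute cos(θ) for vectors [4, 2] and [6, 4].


A·B = 4·6 + 2·4 = 32
‖A‖ = √20 = 4.4721, ‖B‖ = √52 = 7.2111
cos = 32/(√20·√52) = 32/√1040 = 0.9923

0.9923


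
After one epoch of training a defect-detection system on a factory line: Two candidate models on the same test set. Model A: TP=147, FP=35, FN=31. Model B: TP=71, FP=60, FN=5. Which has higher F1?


Model A: P=147/182=0.8077, R=147/178=0.8258, F1=2PR/(P+R)=2TP/(2TP+FP+FN)=294/360=0.8167
Model B: P=71/131=0.542, R=71/76=0.9342, F1=2PR/(P+R)=2TP/(2TP+FP+FN)=142/207=0.686
0.8167 > 0.686 → Model A

Model A


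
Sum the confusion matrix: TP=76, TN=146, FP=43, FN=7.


Total = TP + TN + FP + FN
= 76 + 146 + 43 + 7
= 272
(Predicted positive: 119, predicted negative: 153)

272


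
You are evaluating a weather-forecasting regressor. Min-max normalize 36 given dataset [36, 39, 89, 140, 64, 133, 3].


min=3, max=140
(36-3)/(140-3) = 33/137 = 0.2409

0.2409


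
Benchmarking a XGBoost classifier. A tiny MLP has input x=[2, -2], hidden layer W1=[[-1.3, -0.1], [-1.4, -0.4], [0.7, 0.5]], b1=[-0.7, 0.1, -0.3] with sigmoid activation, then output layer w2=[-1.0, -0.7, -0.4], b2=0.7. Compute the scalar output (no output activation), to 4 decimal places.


z1[0] = (-1.3)·(2) + (-0.1)·(-2) - 0.7 = -3.1
z1[1] = (-1.4)·(2) + (-0.4)·(-2) + 0.1 = -1.9
z1[2] = (0.7)·(2) + (0.5)·(-2) - 0.3 = 0.1
h = sigmoid(z1) = [0.0431, 0.1301, 0.525]
output = (-1.0)·(0.0431) + (-0.7)·(0.1301) + (-0.4)·(0.525) + 0.7 = 0.3558

0.3558


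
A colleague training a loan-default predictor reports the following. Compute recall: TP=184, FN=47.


Recall = TP/(TP+FN)
= 184/(184+47)
= 184/231 = 79.65%

79.65%


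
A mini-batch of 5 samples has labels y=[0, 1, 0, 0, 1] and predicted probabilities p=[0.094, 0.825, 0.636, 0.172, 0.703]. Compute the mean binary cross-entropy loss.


L[0] = -ln(1-0.094) = -ln(0.906) = 0.0987
L[1] = -ln(0.825) = 0.1924
L[2] = -ln(1-0.636) = -ln(0.364) = 1.0106
L[3] = -ln(1-0.172) = -ln(0.828) = 0.1887
L[4] = -ln(0.703) = 0.3524
mean = (0.0987 + 0.1924 + 1.0106 + 0.1887 + 0.3524)/5 = 0.3686

0.3686


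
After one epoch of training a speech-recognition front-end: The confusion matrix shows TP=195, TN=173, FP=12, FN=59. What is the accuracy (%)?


Accuracy = (TP+TN)/(TP+TN+FP+FN)
= (195+173)/(439)
= 368/439 = 83.83%

83.83%


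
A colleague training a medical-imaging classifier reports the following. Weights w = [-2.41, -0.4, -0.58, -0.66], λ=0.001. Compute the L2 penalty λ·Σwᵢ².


‖w‖₂² = (-2.41)² + (-0.4)² + (-0.58)² + (-0.66)²
     = 5.8081 + 0.16 + 0.3364 + 0.4356
     = 6.7401
λ·‖w‖₂² = 0.001·6.7401 = 0.00674

0.00674


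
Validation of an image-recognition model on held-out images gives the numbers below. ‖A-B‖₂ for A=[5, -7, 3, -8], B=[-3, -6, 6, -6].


d = √((5+ 3)² + (-7+ 6)² + (3-6)² + (-8+ 6)²)
  = √(64 + 1 + 9 + 4)
  = √78 = 8.8318

8.8318


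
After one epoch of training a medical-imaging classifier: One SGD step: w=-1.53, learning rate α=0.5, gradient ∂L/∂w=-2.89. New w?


w_new = w - α·∇
= -1.53 - 0.5·-2.89
= -1.53 + 1.445
= -0.085

-0.085


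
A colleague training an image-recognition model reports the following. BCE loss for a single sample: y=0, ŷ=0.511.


BCE = -[y·ln(p) + (1-y)·ln(1-p)]
= -0 - 1·ln(1-0.511)
= -ln(0.489) = 0.7154

0.7154


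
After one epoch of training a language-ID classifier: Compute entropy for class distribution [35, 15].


Probabilities: [35/50, 15/50] ≈ [0.7, 0.3]
H = -((35/50)·log₂(35/50) + (15/50)·log₂(15/50))
  = 0.8813 bits

0.8813 bits


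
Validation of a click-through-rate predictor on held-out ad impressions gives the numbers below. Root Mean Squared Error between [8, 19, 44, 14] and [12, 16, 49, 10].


MSE = 66/4 = 16.5
RMSE = √(66/4) = 4.062

4.062


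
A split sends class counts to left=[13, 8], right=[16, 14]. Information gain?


Parent = [29, 22], H_parent = 0.9864
H_left = 0.9587 (n=21), H_right = 0.9968 (n=30)
H_children = (21/51)·0.9587 + (30/51)·0.9968 = 0.9811
IG = 0.9864 - 0.9811 = 0.0053

0.0053


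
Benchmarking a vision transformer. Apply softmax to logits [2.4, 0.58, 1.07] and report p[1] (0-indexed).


Exponentials: e^2.4=11.0232, e^0.58=1.786, e^1.07=2.9154
Sum = 15.7246
Softmax = [0.701, 0.1136, 0.1854]
p[1] = 1.786/15.7246 = 0.1136

0.1136


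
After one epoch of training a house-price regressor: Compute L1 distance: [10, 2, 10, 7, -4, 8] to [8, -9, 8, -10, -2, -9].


d = |10-8| + |2+ 9| + |10-8| + |7+ 10| + |-4+ 2| + |8+ 9|
  = 2 + 11 + 2 + 17 + 2 + 17
  = 51

51


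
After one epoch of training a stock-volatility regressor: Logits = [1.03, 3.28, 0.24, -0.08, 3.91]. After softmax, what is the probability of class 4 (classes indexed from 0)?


Exponentials: e^1.03=2.8011, e^3.28=26.5758, e^0.24=1.2712, e^-0.08=0.9231, e^3.91=49.899
Sum = 81.4702
Softmax = [0.0344, 0.3262, 0.0156, 0.0113, 0.6125]
p[4] = 49.899/81.4702 = 0.6125

0.6125


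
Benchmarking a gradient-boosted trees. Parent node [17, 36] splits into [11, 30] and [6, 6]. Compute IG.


Parent = [17, 36], H_parent = 0.9052
H_left = 0.839 (n=41), H_right = 1 (n=12)
H_children = (41/53)·0.839 + (12/53)·1 = 0.8755
IG = 0.9052 - 0.8755 = 0.0297

0.0297


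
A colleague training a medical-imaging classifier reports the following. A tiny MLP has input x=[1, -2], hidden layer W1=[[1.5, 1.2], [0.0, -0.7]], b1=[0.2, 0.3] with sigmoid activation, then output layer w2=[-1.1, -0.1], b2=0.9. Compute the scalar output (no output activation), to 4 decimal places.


z1[0] = (1.5)·(1) + (1.2)·(-2) + 0.2 = -0.7
z1[1] = (0.0)·(1) + (-0.7)·(-2) + 0.3 = 1.7
h = sigmoid(z1) = [0.3318, 0.8455]
output = (-1.1)·(0.3318) + (-0.1)·(0.8455) + 0.9 = 0.4505

0.4505


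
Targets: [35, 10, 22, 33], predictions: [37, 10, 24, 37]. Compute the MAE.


Absolute errors: |35-37|=2, |10-10|=0, |22-24|=2, |33-37|=4
Sum = 8
MAE = 8/4 = 2

2


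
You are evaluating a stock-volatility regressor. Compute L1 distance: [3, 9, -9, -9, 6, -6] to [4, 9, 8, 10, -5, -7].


d = |3-4| + |9-9| + |-9-8| + |-9-10| + |6+ 5| + |-6+ 7|
  = 1 + 0 + 17 + 19 + 11 + 1
  = 49

49


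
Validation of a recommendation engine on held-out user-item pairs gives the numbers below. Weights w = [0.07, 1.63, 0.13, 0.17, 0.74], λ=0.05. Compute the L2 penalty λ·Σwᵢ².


‖w‖₂² = (0.07)² + (1.63)² + (0.13)² + (0.17)² + (0.74)²
     = 0.0049 + 2.6569 + 0.0169 + 0.0289 + 0.5476
     = 3.2552
λ·‖w‖₂² = 0.05·3.2552 = 0.16276

0.16276


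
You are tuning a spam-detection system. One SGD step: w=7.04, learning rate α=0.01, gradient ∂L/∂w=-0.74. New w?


w_new = w - α·∇
= 7.04 - 0.01·-0.74
= 7.04 + 0.0074
= 7.0474

7.0474


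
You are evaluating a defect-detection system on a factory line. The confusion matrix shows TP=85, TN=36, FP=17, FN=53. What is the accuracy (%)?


Accuracy = (TP+TN)/(TP+TN+FP+FN)
= (85+36)/(191)
= 121/191 = 63.35%

63.35%


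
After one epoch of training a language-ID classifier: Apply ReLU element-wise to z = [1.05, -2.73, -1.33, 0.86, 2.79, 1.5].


ReLU(1.05) = max(0, 1.05) = 1.05
ReLU(-2.73) = max(0, -2.73) = 0.0
ReLU(-1.33) = max(0, -1.33) = 0.0
ReLU(0.86) = max(0, 0.86) = 0.86
ReLU(2.79) = max(0, 2.79) = 2.79
ReLU(1.5) = max(0, 1.5) = 1.5
result = [1.05, 0.0, 0.0, 0.86, 2.79, 1.5]

[1.05, 0.0, 0.0, 0.86, 2.79, 1.5]


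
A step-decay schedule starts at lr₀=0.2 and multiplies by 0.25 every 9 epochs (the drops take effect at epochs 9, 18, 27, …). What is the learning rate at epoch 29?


n_drops = ⌊29/9⌋ = 3
lr = 0.2·0.25^3 = 0.2·0.015625 = 0.003125

0.003125


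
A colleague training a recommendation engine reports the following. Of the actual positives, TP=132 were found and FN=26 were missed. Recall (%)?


Recall = TP/(TP+FN)
= 132/(132+26)
= 132/158 = 83.54%

83.54%


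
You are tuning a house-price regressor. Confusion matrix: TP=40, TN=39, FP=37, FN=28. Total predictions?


Total = TP + TN + FP + FN
= 40 + 39 + 37 + 28
= 144
(Predicted positive: 77, predicted negative: 67)

144


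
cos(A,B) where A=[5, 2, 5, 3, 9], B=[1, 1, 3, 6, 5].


A·B = 5·1 + 2·1 + 5·3 + 3·6 + 9·5 = 85
‖A‖ = √144 = 12, ‖B‖ = √72 = 8.4853
cos = 85/(√144·√72) = 85/√10368 = 0.8348

0.8348


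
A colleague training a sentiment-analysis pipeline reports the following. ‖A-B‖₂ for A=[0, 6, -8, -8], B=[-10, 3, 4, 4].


d = √((0+ 10)² + (6-3)² + (-8-4)² + (-8-4)²)
  = √(100 + 9 + 144 + 144)
  = √397 = 19.9249

19.9249


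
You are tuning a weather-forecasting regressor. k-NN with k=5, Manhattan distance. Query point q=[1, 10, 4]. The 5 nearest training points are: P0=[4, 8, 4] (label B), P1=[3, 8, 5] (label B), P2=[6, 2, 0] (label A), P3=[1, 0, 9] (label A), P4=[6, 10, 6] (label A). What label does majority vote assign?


d(q,P0) = 5  (label B)
d(q,P1) = 5  (label B)
d(q,P2) = 17  (label A)
d(q,P3) = 15  (label A)
d(q,P4) = 7  (label A)
Votes: A=3, B=2
Majority → A

A


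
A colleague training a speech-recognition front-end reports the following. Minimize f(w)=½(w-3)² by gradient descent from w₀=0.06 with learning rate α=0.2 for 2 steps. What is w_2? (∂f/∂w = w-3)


step 1: grad = 0.06-3 = -2.94; w = 0.06 - 0.2·(-2.94) = 0.648
step 2: grad = 0.648-3 = -2.352; w = 0.648 - 0.2·(-2.352) = 1.1184

1.1184


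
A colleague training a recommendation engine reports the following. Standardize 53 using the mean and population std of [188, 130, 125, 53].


μ = 124, σ = 47.8905
z = (53 - 124)/47.8905 = -1.4825

-1.4825


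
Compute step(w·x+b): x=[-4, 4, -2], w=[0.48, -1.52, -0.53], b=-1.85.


z = (-4)·(0.48) + (4)·(-1.52) + (-2)·(-0.53) - 1.85
  = -8.79
step(z) = 0 (z<0)

0


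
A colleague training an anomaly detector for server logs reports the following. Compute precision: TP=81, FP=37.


Precision = TP/(TP+FP)
= 81/(81+37)
= 81/118 = 68.64%

68.64%


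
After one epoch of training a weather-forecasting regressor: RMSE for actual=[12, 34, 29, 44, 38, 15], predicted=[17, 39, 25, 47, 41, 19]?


MSE = 100/6 = 16.6667
RMSE = √(100/6) = 4.0825

4.0825


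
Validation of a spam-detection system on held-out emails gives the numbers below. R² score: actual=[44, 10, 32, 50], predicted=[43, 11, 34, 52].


ȳ = 34
SS_res = Σ(y-ŷ)² = 10
SS_tot = Σ(y-ȳ)² = 936
R² = 1 - SS_res/SS_tot = 1 - 0.0107 = 0.9893

0.9893


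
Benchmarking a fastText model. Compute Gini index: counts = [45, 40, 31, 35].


Probabilities: [45/151, 40/151, 31/151, 35/151] ≈ [0.298, 0.2649, 0.2053, 0.2318]
Σpᵢ² = (2025 + 1600 + 961 + 1225)/151² = 5811/22801
Gini = 1 - Σpᵢ² = 1 - 5811/22801 = 0.7451

0.7451


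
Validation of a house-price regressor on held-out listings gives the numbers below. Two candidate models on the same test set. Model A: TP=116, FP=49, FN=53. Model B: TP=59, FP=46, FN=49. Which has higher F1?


Model A: P=116/165=0.703, R=116/169=0.6864, F1=2PR/(P+R)=2TP/(2TP+FP+FN)=232/334=0.6946
Model B: P=59/105=0.5619, R=59/108=0.5463, F1=2PR/(P+R)=2TP/(2TP+FP+FN)=118/213=0.554
0.6946 > 0.554 → Model A

Model A


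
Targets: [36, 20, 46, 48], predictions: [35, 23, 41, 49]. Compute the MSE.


Squared errors: (36-35)²=1, (20-23)²=9, (46-41)²=25, (48-49)²=1
Sum = 36
MSE = 36/4 = 9

9


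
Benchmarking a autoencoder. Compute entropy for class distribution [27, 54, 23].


Probabilities: [27/104, 54/104, 23/104] ≈ [0.2596, 0.5192, 0.2212]
H = -((27/104)·log₂(27/104) + (54/104)·log₂(54/104) + (23/104)·log₂(23/104))
  = 1.4775 bits

1.4775 bits


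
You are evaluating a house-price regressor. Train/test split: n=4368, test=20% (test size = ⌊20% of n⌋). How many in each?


Test = ⌊4368·20/100⌋ = 873
Train = 4368 - 873 = 3495

Train: 3495, Test: 873


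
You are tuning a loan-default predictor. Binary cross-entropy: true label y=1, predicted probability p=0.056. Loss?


BCE = -[y·ln(p) + (1-y)·ln(1-p)]
= -1·ln(0.056) - 0
= -ln(0.056) = 2.8824

2.8824


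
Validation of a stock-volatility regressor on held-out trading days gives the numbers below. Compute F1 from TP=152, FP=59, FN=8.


Precision = 152/211 = 0.7204
Recall = 152/160 = 0.95
F1 = 2·P·R/(P+R) = 2·TP/(2·TP+FP+FN) = 304/(304+59+8) = 304/371 = 0.8194

0.8194


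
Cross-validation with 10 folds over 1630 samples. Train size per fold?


Fold size = 1630/10 = 163
Training per fold = 1630 - 163 = 1467

1467


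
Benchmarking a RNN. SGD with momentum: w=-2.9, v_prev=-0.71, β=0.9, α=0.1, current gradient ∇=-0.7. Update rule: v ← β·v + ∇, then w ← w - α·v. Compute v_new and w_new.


v_new = 0.9·-0.71 - 0.7 = -0.639 - 0.7 = -1.339
w_new = -2.9 - 0.1·-1.339 = -2.9 + 0.1339 = -2.7661

v_new=-1.339, w_new=-2.7661


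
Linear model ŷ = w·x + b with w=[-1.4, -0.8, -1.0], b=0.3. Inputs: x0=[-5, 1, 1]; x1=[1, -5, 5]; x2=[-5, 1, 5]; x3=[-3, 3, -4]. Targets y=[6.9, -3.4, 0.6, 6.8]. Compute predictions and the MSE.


ŷ0 = (-1.4)·(-5) + (-0.8)·(1) + (-1.0)·(1) + 0.3 = 5.5
ŷ1 = (-1.4)·(1) + (-0.8)·(-5) + (-1.0)·(5) + 0.3 = -2.1
ŷ2 = (-1.4)·(-5) + (-0.8)·(1) + (-1.0)·(5) + 0.3 = 1.5
ŷ3 = (-1.4)·(-3) + (-0.8)·(3) + (-1.0)·(-4) + 0.3 = 6.1
errors² = [1.96, 1.69, 0.81, 0.49]
MSE = 4.9500/4 = 1.2375

1.2375


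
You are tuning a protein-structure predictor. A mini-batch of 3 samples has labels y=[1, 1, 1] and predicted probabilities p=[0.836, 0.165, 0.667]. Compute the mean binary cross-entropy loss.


L[0] = -ln(0.836) = 0.1791
L[1] = -ln(0.165) = 1.8018
L[2] = -ln(0.667) = 0.405
mean = (0.1791 + 1.8018 + 0.405)/3 = 0.7953

0.7953


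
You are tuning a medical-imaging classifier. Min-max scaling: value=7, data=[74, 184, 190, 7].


min=7, max=190
(7-7)/(190-7) = 0/183 = 0.0

0.0


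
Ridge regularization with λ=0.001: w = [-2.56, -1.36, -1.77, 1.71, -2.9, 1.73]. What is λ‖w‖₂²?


‖w‖₂² = (-2.56)² + (-1.36)² + (-1.77)² + (1.71)² + (-2.9)² + (1.73)²
     = 6.5536 + 1.8496 + 3.1329 + 2.9241 + 8.41 + 2.9929
     = 25.8631
λ·‖w‖₂² = 0.001·25.8631 = 0.025863

0.025863


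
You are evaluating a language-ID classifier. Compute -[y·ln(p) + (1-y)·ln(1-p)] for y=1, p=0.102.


BCE = -[y·ln(p) + (1-y)·ln(1-p)]
= -1·ln(0.102) - 0
= -ln(0.102) = 2.2828

2.2828


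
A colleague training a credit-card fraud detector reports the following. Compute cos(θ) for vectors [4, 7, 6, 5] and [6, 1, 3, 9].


A·B = 4·6 + 7·1 + 6·3 + 5·9 = 94
‖A‖ = √126 = 11.225, ‖B‖ = √127 = 11.2694
cos = 94/(√126·√127) = 94/√16002 = 0.7431

0.7431


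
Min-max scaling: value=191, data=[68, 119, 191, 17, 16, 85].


min=16, max=191
(191-16)/(191-16) = 175/175 = 1.0

1.0


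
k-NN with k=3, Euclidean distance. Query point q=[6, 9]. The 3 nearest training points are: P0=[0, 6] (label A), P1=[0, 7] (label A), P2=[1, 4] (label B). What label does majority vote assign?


d(q,P0) = 6.7082  (label A)
d(q,P1) = 6.3246  (label A)
d(q,P2) = 7.0711  (label B)
Votes: A=2, B=1
Majority → A

A


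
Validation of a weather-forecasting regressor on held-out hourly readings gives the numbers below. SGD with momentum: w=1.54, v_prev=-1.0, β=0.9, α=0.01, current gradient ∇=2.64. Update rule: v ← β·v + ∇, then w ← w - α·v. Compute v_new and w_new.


v_new = 0.9·-1.0 + 2.64 = -0.9 + 2.64 = 1.74
w_new = 1.54 - 0.01·1.74 = 1.54 - 0.0174 = 1.5226

v_new=1.74, w_new=1.5226


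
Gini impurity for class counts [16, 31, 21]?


Probabilities: [16/68, 31/68, 21/68] ≈ [0.2353, 0.4559, 0.3088]
Σpᵢ² = (256 + 961 + 441)/68² = 1658/4624
Gini = 1 - Σpᵢ² = 1 - 1658/4624 = 0.6414

0.6414


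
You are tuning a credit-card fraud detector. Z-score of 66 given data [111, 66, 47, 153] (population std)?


μ = 94.25, σ = 41.118
z = (66 - 94.25)/41.118 = -0.687

-0.687


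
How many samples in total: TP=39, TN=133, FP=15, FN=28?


Total = TP + TN + FP + FN
= 39 + 133 + 15 + 28
= 215
(Predicted positive: 54, predicted negative: 161)

215


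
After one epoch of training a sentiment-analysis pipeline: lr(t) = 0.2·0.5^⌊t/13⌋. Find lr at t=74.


n_drops = ⌊74/13⌋ = 5
lr = 0.2·0.5^5 = 0.2·0.03125 = 0.00625

0.00625


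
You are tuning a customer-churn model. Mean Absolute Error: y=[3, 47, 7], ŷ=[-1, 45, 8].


Absolute errors: |3+ 1|=4, |47-45|=2, |7-8|=1
Sum = 7
MAE = 7/3 = 7/3

7/3


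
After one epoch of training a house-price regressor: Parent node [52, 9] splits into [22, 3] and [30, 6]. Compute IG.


Parent = [52, 9], H_parent = 0.6037
H_left = 0.5294 (n=25), H_right = 0.65 (n=36)
H_children = (25/61)·0.5294 + (36/61)·0.65 = 0.6006
IG = 0.6037 - 0.6006 = 0.0031

0.0031


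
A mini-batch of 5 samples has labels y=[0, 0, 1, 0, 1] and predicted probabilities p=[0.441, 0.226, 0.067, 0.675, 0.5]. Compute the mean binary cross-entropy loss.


L[0] = -ln(1-0.441) = -ln(0.559) = 0.5816
L[1] = -ln(1-0.226) = -ln(0.774) = 0.2562
L[2] = -ln(0.067) = 2.7031
L[3] = -ln(1-0.675) = -ln(0.325) = 1.1239
L[4] = -ln(0.5) = 0.6931
mean = (0.5816 + 0.2562 + 2.7031 + 1.1239 + 0.6931)/5 = 1.0716

1.0716


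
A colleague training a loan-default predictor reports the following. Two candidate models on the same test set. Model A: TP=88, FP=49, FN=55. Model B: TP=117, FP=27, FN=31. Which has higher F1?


Model A: P=88/137=0.6423, R=88/143=0.6154, F1=2PR/(P+R)=2TP/(2TP+FP+FN)=176/280=0.6286
Model B: P=117/144=0.8125, R=117/148=0.7905, F1=2PR/(P+R)=2TP/(2TP+FP+FN)=234/292=0.8014
0.6286 < 0.8014 → Model B

Model B


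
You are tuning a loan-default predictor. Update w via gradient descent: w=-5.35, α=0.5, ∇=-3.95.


w_new = w - α·∇
= -5.35 - 0.5·-3.95
= -5.35 + 1.975
= -3.375

-3.375


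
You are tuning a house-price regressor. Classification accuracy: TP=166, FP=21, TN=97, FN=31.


Accuracy = (TP+TN)/(TP+TN+FP+FN)
= (166+97)/(315)
= 263/315 = 83.49%

83.49%


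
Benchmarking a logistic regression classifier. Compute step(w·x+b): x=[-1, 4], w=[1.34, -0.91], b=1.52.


z = (-1)·(1.34) + (4)·(-0.91) + 1.52
  = -3.46
step(z) = 0 (z<0)

0


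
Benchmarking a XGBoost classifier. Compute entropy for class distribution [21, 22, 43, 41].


Probabilities: [21/127, 22/127, 43/127, 41/127] ≈ [0.1654, 0.1732, 0.3386, 0.3228]
H = -((21/127)·log₂(21/127) + (22/127)·log₂(22/127) + (43/127)·log₂(43/127) + (41/127)·log₂(41/127))
  = 1.9231 bits

1.9231 bits


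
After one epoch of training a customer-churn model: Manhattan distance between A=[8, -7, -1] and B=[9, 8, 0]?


d = |8-9| + |-7-8| + |-1-0|
  = 1 + 15 + 1
  = 17

17


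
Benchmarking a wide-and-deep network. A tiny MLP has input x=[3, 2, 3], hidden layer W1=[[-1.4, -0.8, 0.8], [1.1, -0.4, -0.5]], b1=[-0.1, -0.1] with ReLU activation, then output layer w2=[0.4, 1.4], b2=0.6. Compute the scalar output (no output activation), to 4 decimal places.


z1[0] = (-1.4)·(3) + (-0.8)·(2) + (0.8)·(3) - 0.1 = -3.5
z1[1] = (1.1)·(3) + (-0.4)·(2) + (-0.5)·(3) - 0.1 = 0.9
h = ReLU(z1) = [0.0, 0.9]
output = (0.4)·(0.0) + (1.4)·(0.9) + 0.6 = 1.86

1.86


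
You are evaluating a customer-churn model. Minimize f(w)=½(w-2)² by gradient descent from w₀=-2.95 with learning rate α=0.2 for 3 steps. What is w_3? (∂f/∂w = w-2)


step 1: grad = -2.95-2 = -4.95; w = -2.95 - 0.2·(-4.95) = -1.96
step 2: grad = -1.96-2 = -3.96; w = -1.96 - 0.2·(-3.96) = -1.168
step 3: grad = -1.168-2 = -3.168; w = -1.168 - 0.2·(-3.168) = -0.5344

-0.5344


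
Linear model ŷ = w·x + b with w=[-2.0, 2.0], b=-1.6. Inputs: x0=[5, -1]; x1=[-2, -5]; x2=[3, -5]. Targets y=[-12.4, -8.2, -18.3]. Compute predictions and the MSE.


ŷ0 = (-2.0)·(5) + (2.0)·(-1) - 1.6 = -13.6
ŷ1 = (-2.0)·(-2) + (2.0)·(-5) - 1.6 = -7.6
ŷ2 = (-2.0)·(3) + (2.0)·(-5) - 1.6 = -17.6
errors² = [1.44, 0.36, 0.49]
MSE = 2.2900/3 = 0.7633

0.7633


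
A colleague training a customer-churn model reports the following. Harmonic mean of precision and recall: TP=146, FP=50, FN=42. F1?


Precision = 146/196 = 0.7449
Recall = 146/188 = 0.7766
F1 = 2·P·R/(P+R) = 2·TP/(2·TP+FP+FN) = 292/(292+50+42) = 292/384 = 0.7604

0.7604


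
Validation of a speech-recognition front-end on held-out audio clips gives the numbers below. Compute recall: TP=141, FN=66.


Recall = TP/(TP+FN)
= 141/(141+66)
= 141/207 = 68.12%

68.12%


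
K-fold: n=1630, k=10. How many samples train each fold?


Fold size = 1630/10 = 163
Training per fold = 1630 - 163 = 1467

1467


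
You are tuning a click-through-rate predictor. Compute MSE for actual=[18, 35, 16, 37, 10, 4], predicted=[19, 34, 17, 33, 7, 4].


Squared errors: (18-19)²=1, (35-34)²=1, (16-17)²=1, (37-33)²=16, (10-7)²=9, (4-4)²=0
Sum = 28
MSE = 28/6 = 14/3

14/3


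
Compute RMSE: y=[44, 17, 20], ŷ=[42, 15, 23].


MSE = 17/3 = 5.6667
RMSE = √(17/3) = 2.3805

2.3805


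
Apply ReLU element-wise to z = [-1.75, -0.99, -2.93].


ReLU(-1.75) = max(0, -1.75) = 0.0
ReLU(-0.99) = max(0, -0.99) = 0.0
ReLU(-2.93) = max(0, -2.93) = 0.0
result = [0.0, 0.0, 0.0]

[0.0, 0.0, 0.0]


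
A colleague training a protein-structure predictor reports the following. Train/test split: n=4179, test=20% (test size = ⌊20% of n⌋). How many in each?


Test = ⌊4179·20/100⌋ = 835
Train = 4179 - 835 = 3344

Train: 3344, Test: 835


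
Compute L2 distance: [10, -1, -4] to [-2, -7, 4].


d = √((10+ 2)² + (-1+ 7)² + (-4-4)²)
  = √(144 + 36 + 64)
  = √244 = 15.6205

15.6205


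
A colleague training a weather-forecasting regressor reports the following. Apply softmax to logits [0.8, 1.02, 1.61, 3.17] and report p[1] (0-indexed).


Exponentials: e^0.8=2.2255, e^1.02=2.7732, e^1.61=5.0028, e^3.17=23.8075
Sum = 33.809
Softmax = [0.0658, 0.082, 0.148, 0.7042]
p[1] = 2.7732/33.809 = 0.082

0.082


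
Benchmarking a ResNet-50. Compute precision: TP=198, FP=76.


Precision = TP/(TP+FP)
= 198/(198+76)
= 198/274 = 72.26%

72.26%


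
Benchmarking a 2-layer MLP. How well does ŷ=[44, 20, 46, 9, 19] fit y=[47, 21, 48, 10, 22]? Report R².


ȳ = 29.6
SS_res = Σ(y-ŷ)² = 24
SS_tot = Σ(y-ȳ)² = 1157.2
R² = 1 - SS_res/SS_tot = 1 - 0.0207 = 0.9793

0.9793


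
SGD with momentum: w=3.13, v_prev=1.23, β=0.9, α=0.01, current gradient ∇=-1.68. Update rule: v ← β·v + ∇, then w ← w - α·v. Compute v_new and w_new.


v_new = 0.9·1.23 - 1.68 = 1.107 - 1.68 = -0.573
w_new = 3.13 - 0.01·-0.573 = 3.13 + 0.00573 = 3.13573

v_new=-0.573, w_new=3.13573


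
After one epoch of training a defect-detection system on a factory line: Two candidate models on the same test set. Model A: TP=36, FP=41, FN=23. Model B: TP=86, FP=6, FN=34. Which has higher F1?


Model A: P=36/77=0.4675, R=36/59=0.6102, F1=2PR/(P+R)=2TP/(2TP+FP+FN)=72/136=0.5294
Model B: P=86/92=0.9348, R=86/120=0.7167, F1=2PR/(P+R)=2TP/(2TP+FP+FN)=172/212=0.8113
0.5294 < 0.8113 → Model B

Model B


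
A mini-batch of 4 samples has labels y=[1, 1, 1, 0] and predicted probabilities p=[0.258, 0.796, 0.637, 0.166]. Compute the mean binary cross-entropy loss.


L[0] = -ln(0.258) = 1.3548
L[1] = -ln(0.796) = 0.2282
L[2] = -ln(0.637) = 0.451
L[3] = -ln(1-0.166) = -ln(0.834) = 0.1815
mean = (1.3548 + 0.2282 + 0.451 + 0.1815)/4 = 0.5539

0.5539


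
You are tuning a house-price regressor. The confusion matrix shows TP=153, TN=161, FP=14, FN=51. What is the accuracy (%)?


Accuracy = (TP+TN)/(TP+TN+FP+FN)
= (153+161)/(379)
= 314/379 = 82.85%

82.85%


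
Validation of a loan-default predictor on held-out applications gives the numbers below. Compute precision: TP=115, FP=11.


Precision = TP/(TP+FP)
= 115/(115+11)
= 115/126 = 91.27%

91.27%


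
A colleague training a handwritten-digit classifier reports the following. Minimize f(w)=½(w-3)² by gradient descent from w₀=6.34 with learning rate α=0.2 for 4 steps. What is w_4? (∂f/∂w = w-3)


step 1: grad = 6.34-3 = 3.34; w = 6.34 - 0.2·(3.34) = 5.672
step 2: grad = 5.672-3 = 2.672; w = 5.672 - 0.2·(2.672) = 5.1376
step 3: grad = 5.1376-3 = 2.1376; w = 5.1376 - 0.2·(2.1376) = 4.71008
step 4: grad = 4.71008-3 = 1.71008; w = 4.71008 - 0.2·(1.71008) = 4.368064

4.368064


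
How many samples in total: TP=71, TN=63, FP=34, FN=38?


Total = TP + TN + FP + FN
= 71 + 63 + 34 + 38
= 206
(Predicted positive: 105, predicted negative: 101)

206


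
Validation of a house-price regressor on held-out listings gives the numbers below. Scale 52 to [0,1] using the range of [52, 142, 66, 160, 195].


min=52, max=195
(52-52)/(195-52) = 0/143 = 0.0

0.0


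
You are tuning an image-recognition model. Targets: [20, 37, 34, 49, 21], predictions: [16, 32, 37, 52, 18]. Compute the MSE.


Squared errors: (20-16)²=16, (37-32)²=25, (34-37)²=9, (49-52)²=9, (21-18)²=9
Sum = 68
MSE = 68/5 = 68/5

68/5


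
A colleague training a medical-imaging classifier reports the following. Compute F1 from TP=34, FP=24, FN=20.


Precision = 34/58 = 0.5862
Recall = 34/54 = 0.6296
F1 = 2·P·R/(P+R) = 2·TP/(2·TP+FP+FN) = 68/(68+24+20) = 68/112 = 0.6071

0.6071


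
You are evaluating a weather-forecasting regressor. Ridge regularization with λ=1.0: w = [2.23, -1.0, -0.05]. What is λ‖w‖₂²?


‖w‖₂² = (2.23)² + (-1.0)² + (-0.05)²
     = 4.9729 + 1 + 0.0025
     = 5.9754
λ·‖w‖₂² = 1.0·5.9754 = 5.9754

5.9754


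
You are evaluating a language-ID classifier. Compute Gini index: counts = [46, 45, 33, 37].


Probabilities: [46/161, 45/161, 33/161, 37/161] ≈ [0.2857, 0.2795, 0.205, 0.2298]
Σpᵢ² = (2116 + 2025 + 1089 + 1369)/161² = 6599/25921
Gini = 1 - Σpᵢ² = 1 - 6599/25921 = 0.7454

0.7454


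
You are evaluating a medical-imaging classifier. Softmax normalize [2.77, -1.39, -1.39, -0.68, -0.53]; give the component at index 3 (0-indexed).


Exponentials: e^2.77=15.9586, e^-1.39=0.2491, e^-1.39=0.2491, e^-0.68=0.5066, e^-0.53=0.5886
Sum = 17.552
Softmax = [0.9092, 0.0142, 0.0142, 0.0289, 0.0335]
p[3] = 0.5066/17.552 = 0.0289

0.0289


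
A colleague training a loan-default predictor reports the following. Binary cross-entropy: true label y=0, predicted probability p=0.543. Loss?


BCE = -[y·ln(p) + (1-y)·ln(1-p)]
= -0 - 1·ln(1-0.543)
= -ln(0.457) = 0.7831

0.7831


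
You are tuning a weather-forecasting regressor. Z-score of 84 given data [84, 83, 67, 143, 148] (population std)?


μ = 105, σ = 33.6512
z = (84 - 105)/33.6512 = -0.624

-0.624


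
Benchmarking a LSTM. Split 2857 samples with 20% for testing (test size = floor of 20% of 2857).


Test = ⌊2857·20/100⌋ = 571
Train = 2857 - 571 = 2286

Train: 2286, Test: 571


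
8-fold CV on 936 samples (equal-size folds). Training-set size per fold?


Fold size = 936/8 = 117
Training per fold = 936 - 117 = 819

819


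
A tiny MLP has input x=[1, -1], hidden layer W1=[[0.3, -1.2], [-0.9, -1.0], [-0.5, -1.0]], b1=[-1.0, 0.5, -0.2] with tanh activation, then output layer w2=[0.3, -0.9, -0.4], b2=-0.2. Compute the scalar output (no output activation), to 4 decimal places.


z1[0] = (0.3)·(1) + (-1.2)·(-1) - 1.0 = 0.5
z1[1] = (-0.9)·(1) + (-1.0)·(-1) + 0.5 = 0.6
z1[2] = (-0.5)·(1) + (-1.0)·(-1) - 0.2 = 0.3
h = tanh(z1) = [0.4621, 0.537, 0.2913]
output = (0.3)·(0.4621) + (-0.9)·(0.537) + (-0.4)·(0.2913) - 0.2 = -0.6612

-0.6612


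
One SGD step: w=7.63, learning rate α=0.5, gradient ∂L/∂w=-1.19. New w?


w_new = w - α·∇
= 7.63 - 0.5·-1.19
= 7.63 + 0.595
= 8.225

8.225


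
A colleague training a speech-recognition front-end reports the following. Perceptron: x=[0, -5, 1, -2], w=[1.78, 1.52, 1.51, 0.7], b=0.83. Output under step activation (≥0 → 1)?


z = (0)·(1.78) + (-5)·(1.52) + (1)·(1.51) + (-2)·(0.7) + 0.83
  = -6.66
step(z) = 0 (z<0)

0


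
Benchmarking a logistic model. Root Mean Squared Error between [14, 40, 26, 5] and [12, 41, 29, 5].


MSE = 14/4 = 3.5
RMSE = √(14/4) = 1.8708

1.8708


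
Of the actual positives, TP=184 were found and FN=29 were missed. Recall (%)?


Recall = TP/(TP+FN)
= 184/(184+29)
= 184/213 = 86.38%

86.38%


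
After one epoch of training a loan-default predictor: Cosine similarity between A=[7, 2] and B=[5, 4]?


A·B = 7·5 + 2·4 = 43
‖A‖ = √53 = 7.2801, ‖B‖ = √41 = 6.4031
cos = 43/(√53·√41) = 43/√2173 = 0.9224

0.9224


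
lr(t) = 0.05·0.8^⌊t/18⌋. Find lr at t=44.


n_drops = ⌊44/18⌋ = 2
lr = 0.05·0.8^2 = 0.05·0.64 = 0.032

0.032


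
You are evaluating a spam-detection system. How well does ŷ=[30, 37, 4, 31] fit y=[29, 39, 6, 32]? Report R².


ȳ = 26.5
SS_res = Σ(y-ŷ)² = 10
SS_tot = Σ(y-ȳ)² = 613
R² = 1 - SS_res/SS_tot = 1 - 0.0163 = 0.9837

0.9837


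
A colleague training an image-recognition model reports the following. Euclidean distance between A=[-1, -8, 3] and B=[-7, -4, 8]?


d = √((-1+ 7)² + (-8+ 4)² + (3-8)²)
  = √(36 + 16 + 25)
  = √77 = 8.775

8.775


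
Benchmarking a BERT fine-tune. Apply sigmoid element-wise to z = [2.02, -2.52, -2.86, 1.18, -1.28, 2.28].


σ(2.02) = 1/(1+e^-2.02) = 0.8829
σ(-2.52) = 1/(1+e^2.52) = 0.0745
σ(-2.86) = 1/(1+e^2.86) = 0.0542
σ(1.18) = 1/(1+e^-1.18) = 0.7649
σ(-1.28) = 1/(1+e^1.28) = 0.2176
σ(2.28) = 1/(1+e^-2.28) = 0.9072
result = [0.8829, 0.0745, 0.0542, 0.7649, 0.2176, 0.9072]

[0.8829, 0.0745, 0.0542, 0.7649, 0.2176, 0.9072]


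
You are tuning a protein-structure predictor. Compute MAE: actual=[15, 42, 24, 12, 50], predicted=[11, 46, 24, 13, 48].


Absolute errors: |15-11|=4, |42-46|=4, |24-24|=0, |12-13|=1, |50-48|=2
Sum = 11
MAE = 11/5 = 11/5

11/5


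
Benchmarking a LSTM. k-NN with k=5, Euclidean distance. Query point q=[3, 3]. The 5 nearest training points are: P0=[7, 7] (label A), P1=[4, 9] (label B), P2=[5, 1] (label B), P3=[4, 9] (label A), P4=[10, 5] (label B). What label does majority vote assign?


d(q,P0) = 5.6569  (label A)
d(q,P1) = 6.0828  (label B)
d(q,P2) = 2.8284  (label B)
d(q,P3) = 6.0828  (label A)
d(q,P4) = 7.2801  (label B)
Votes: A=2, B=3
Majority → B

B


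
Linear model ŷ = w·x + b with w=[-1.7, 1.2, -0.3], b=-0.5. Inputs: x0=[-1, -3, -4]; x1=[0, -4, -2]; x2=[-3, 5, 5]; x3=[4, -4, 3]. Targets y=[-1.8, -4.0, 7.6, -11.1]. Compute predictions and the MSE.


ŷ0 = (-1.7)·(-1) + (1.2)·(-3) + (-0.3)·(-4) - 0.5 = -1.2
ŷ1 = (-1.7)·(0) + (1.2)·(-4) + (-0.3)·(-2) - 0.5 = -4.7
ŷ2 = (-1.7)·(-3) + (1.2)·(5) + (-0.3)·(5) - 0.5 = 9.1
ŷ3 = (-1.7)·(4) + (1.2)·(-4) + (-0.3)·(3) - 0.5 = -13.0
errors² = [0.36, 0.49, 2.25, 3.61]
MSE = 6.7100/4 = 1.6775

1.6775


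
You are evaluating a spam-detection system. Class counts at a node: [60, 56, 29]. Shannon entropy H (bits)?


Probabilities: [60/145, 56/145, 29/145] ≈ [0.4138, 0.3862, 0.2]
H = -((60/145)·log₂(60/145) + (56/145)·log₂(56/145) + (29/145)·log₂(29/145))
  = 1.5212 bits

1.5212 bits


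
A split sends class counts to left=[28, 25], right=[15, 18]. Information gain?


Parent = [43, 43], H_parent = 1
H_left = 0.9977 (n=53), H_right = 0.994 (n=33)
H_children = (53/86)·0.9977 + (33/86)·0.994 = 0.9963
IG = 1 - 0.9963 = 0.0037

0.0037


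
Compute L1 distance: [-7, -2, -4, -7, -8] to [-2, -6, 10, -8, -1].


d = |-7+ 2| + |-2+ 6| + |-4-10| + |-7+ 8| + |-8+ 1|
  = 5 + 4 + 14 + 1 + 7
  = 31

31


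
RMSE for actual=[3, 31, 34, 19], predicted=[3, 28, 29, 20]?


MSE = 35/4 = 8.75
RMSE = √(35/4) = 2.958

2.958


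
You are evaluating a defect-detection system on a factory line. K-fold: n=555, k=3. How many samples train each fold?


Fold size = 555/3 = 185
Training per fold = 555 - 185 = 370

370


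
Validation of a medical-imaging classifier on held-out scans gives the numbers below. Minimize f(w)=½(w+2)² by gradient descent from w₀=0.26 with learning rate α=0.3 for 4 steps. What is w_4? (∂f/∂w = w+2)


step 1: grad = 0.26+2 = 2.26; w = 0.26 - 0.3·(2.26) = -0.418
step 2: grad = -0.418+2 = 1.582; w = -0.418 - 0.3·(1.582) = -0.8926
step 3: grad = -0.8926+2 = 1.1074; w = -0.8926 - 0.3·(1.1074) = -1.22482
step 4: grad = -1.22482+2 = 0.77518; w = -1.22482 - 0.3·(0.77518) = -1.457374

-1.457374


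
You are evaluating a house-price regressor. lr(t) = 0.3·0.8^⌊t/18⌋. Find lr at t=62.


n_drops = ⌊62/18⌋ = 3
lr = 0.3·0.8^3 = 0.3·0.512 = 0.1536

0.1536


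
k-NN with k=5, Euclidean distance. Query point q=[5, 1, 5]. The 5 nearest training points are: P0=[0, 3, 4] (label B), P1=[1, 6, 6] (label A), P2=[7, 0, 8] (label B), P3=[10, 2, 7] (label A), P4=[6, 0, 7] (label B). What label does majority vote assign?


d(q,P0) = 5.4772  (label B)
d(q,P1) = 6.4807  (label A)
d(q,P2) = 3.7417  (label B)
d(q,P3) = 5.4772  (label A)
d(q,P4) = 2.4495  (label B)
Votes: A=2, B=3
Majority → B

B


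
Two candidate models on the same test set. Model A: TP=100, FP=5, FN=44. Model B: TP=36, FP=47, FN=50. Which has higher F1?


Model A: P=100/105=0.9524, R=100/144=0.6944, F1=2PR/(P+R)=2TP/(2TP+FP+FN)=200/249=0.8032
Model B: P=36/83=0.4337, R=36/86=0.4186, F1=2PR/(P+R)=2TP/(2TP+FP+FN)=72/169=0.426
0.8032 > 0.426 → Model A

Model A


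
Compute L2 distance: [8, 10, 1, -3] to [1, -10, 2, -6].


d = √((8-1)² + (10+ 10)² + (1-2)² + (-3+ 6)²)
  = √(49 + 400 + 1 + 9)
  = √459 = 21.4243

21.4243


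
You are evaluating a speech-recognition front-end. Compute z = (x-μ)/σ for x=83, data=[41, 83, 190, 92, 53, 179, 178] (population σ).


μ = 116.5714, σ = 59.216
z = (83 - 116.5714)/59.216 = -0.5669

-0.5669


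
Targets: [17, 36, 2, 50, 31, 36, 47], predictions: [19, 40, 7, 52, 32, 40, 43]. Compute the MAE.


Absolute errors: |17-19|=2, |36-40|=4, |2-7|=5, |50-52|=2, |31-32|=1, |36-40|=4, |47-43|=4
Sum = 22
MAE = 22/7 = 22/7

22/7


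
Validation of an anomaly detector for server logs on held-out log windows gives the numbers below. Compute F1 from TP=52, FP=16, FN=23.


Precision = 52/68 = 0.7647
Recall = 52/75 = 0.6933
F1 = 2·P·R/(P+R) = 2·TP/(2·TP+FP+FN) = 104/(104+16+23) = 104/143 = 0.7273

0.7273


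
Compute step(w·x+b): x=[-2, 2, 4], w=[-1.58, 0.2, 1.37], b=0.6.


z = (-2)·(-1.58) + (2)·(0.2) + (4)·(1.37) + 0.6
  = 9.64
step(z) = 1 (z≥0)

1


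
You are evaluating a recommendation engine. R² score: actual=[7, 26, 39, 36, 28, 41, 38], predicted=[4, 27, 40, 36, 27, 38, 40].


ȳ = 30.7143
SS_res = Σ(y-ŷ)² = 25
SS_tot = Σ(y-ȳ)² = 847.43
R² = 1 - SS_res/SS_tot = 1 - 0.0295 = 0.9705

0.9705


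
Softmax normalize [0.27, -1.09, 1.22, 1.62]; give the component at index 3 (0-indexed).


Exponentials: e^0.27=1.31, e^-1.09=0.3362, e^1.22=3.3872, e^1.62=5.0531
Sum = 10.0865
Softmax = [0.1299, 0.0333, 0.3358, 0.501]
p[3] = 5.0531/10.0865 = 0.501

0.501


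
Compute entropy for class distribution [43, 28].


Probabilities: [43/71, 28/71] ≈ [0.6056, 0.3944]
H = -((43/71)·log₂(43/71) + (28/71)·log₂(28/71))
  = 0.9676 bits

0.9676 bits


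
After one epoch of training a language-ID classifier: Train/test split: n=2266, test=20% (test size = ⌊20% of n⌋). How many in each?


Test = ⌊2266·20/100⌋ = 453
Train = 2266 - 453 = 1813

Train: 1813, Test: 453


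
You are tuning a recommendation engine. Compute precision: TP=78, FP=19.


Precision = TP/(TP+FP)
= 78/(78+19)
= 78/97 = 80.41%

80.41%


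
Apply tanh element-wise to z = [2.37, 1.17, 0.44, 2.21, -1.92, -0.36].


tanh(2.37) = 0.9827
tanh(1.17) = 0.8243
tanh(0.44) = 0.4136
tanh(2.21) = 0.9762
tanh(-1.92) = -0.9579
tanh(-0.36) = -0.3452
result = [0.9827, 0.8243, 0.4136, 0.9762, -0.9579, -0.3452]

[0.9827, 0.8243, 0.4136, 0.9762, -0.9579, -0.3452]
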